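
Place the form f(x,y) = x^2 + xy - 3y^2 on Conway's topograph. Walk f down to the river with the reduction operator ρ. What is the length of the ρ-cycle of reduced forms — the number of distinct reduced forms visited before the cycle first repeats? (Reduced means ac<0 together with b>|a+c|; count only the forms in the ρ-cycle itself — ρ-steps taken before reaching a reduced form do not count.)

D = 13, ⌊√D⌋ = 3
descent: ρ → (-3,-1,1)
descent: ρ → (1,3,-1)  [lands on river]
river: ρ → (-1,3,1)
ρ-cycle length = 2 (tail of 2 descent steps not counted)

2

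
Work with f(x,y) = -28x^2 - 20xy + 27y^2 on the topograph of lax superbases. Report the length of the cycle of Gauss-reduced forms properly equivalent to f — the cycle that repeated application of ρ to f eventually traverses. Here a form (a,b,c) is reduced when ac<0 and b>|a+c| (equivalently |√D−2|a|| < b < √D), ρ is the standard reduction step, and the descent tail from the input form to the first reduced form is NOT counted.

D = 3424, ⌊√D⌋ = 58
descent: ρ → (27,20,-28)  [lands on river]
river: ρ → (-28,36,19)
river: ρ → (19,40,-24)
river: ρ → (-24,56,3)
river: ρ → (3,58,-5)
river: ρ → (-5,52,36)
river: ρ → (36,20,-21)
river: ρ → (-21,22,35)
river: ρ → (35,48,-8)
river: ρ → (-8,48,35)
river: ρ → (35,22,-21)
river: ρ → (-21,20,36)
river: ρ → (36,52,-5)
river: ρ → (-5,58,3)
river: ρ → (3,56,-24)
river: ρ → (-24,40,19)
river: ρ → (19,36,-28)
river: ρ → (-28,20,27)
river: ρ → (27,34,-21)
river: ρ → (-21,50,11)
river: ρ → (11,38,-45)
river: ρ → (-45,52,4)
river: ρ → (4,52,-45)
river: ρ → (-45,38,11)
river: ρ → (11,50,-21)
river: ρ → (-21,34,27)
ρ-cycle length = 26 (tail of 1 descent step not counted)

26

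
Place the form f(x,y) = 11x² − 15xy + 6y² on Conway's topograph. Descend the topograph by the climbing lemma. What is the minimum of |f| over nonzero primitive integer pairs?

translate: b→7 (≡-15 mod 22), so (11,-15,6)→(11,7,2)
flip: (11,7,2)→(2,-7,11)
translate: b→1 (≡-7 mod 4), so (2,-7,11)→(2,1,5)
reduced (well bottom): (2,1,5) with a≤c, −a<b≤a
well minimum = a = 2

2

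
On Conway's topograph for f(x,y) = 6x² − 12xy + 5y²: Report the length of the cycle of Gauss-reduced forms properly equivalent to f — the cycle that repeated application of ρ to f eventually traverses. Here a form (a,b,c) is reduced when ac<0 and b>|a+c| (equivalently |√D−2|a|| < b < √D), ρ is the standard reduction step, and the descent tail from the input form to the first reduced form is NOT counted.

D = 24, ⌊√D⌋ = 4
descent: ρ → (5,2,-1)
descent: ρ → (-1,4,2)  [lands on river]
river: ρ → (2,4,-1)
ρ-cycle length = 2 (tail of 2 descent steps not counted)

2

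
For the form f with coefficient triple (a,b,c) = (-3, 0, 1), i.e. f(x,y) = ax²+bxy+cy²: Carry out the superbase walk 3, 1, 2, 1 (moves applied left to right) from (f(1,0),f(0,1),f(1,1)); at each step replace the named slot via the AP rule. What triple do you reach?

start (-3,1,-2) = (f(1,0),f(0,1),f(1,1))
replace slot 3: 2·((-3)+1) − (-2) = -2 → (-3,1,-2)
replace slot 1: 2·(1+(-2)) − (-3) = 1 → (1,1,-2)
replace slot 2: 2·(1+(-2)) − 1 = -3 → (1,-3,-2)
replace slot 1: 2·((-3)+(-2)) − 1 = -11 → (-11,-3,-2)

-11,-3,-2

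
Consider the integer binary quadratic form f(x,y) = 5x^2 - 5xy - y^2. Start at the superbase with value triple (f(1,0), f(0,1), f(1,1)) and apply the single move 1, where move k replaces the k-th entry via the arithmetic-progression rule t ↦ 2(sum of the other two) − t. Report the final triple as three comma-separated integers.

start (5,-1,-1) = (f(1,0),f(0,1),f(1,1))
replace slot 1: 2·((-1)+(-1)) − 5 = -9 → (-9,-1,-1)

-9,-1,-1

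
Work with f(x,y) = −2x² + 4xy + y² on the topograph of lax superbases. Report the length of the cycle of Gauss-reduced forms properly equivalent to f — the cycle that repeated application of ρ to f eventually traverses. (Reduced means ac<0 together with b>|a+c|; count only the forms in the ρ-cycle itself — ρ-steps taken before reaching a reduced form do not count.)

D = 24, ⌊√D⌋ = 4
river: ρ → (1,4,-2)
river: ρ → (-2,4,1)
ρ-cycle length = 2 (tail of 0 descent steps not counted)

2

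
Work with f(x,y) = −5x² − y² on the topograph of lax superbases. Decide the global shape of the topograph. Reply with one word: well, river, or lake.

D = b²−4ac = 0² − 4·(-5)·(-1) = -20
D < 0 ⇒ definite ⇒ every region one sign ⇒ single well

well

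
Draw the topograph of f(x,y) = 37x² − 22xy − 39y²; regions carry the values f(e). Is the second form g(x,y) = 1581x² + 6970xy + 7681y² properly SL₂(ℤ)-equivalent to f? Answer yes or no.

D₁ = 6256, D₂ = 6256
river cycle of f (length 34): (-39, 22, 37), (37, 52, -24), (-24, 44, 45), (45, 46, -23), (-23, 46, 45), (45, 44, -24), (-24, 52, 37), (37, 22, -39), (-39, 56, 20), (20, 64, -27), … (24 more)
river cycle of g (length 34): (-24, 44, 45), (45, 46, -23), (-23, 46, 45), (45, 44, -24), (-24, 52, 37), (37, 22, -39), (-39, 56, 20), (20, 64, -27), (-27, 44, 40), (40, 36, -31), … (24 more)
cycles coincide ⇒ equivalent

yes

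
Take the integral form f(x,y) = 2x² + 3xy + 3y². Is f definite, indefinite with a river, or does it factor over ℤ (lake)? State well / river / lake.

D = b²−4ac = 3² − 4·2·3 = -15
D < 0 ⇒ definite ⇒ every region one sign ⇒ single well

well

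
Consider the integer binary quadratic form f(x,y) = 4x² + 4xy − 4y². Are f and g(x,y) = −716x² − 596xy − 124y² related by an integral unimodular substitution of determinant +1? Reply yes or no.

D₁ = 80, D₂ = 80
river cycle of f (length 2): (-4, 4, 4), (4, 4, -4)
river cycle of g (length 2): (-4, 4, 4), (4, 4, -4)
cycles coincide ⇒ equivalent

yes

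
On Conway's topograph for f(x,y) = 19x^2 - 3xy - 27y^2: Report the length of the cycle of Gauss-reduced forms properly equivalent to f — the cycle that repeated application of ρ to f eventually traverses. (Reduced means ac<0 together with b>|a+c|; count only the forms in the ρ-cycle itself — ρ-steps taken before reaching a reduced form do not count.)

D = 2061, ⌊√D⌋ = 45
descent: ρ → (-27,3,19)
descent: ρ → (19,35,-11)  [lands on river]
river: ρ → (-11,31,25)
river: ρ → (25,19,-17)
river: ρ → (-17,15,27)
river: ρ → (27,39,-5)
river: ρ → (-5,41,19)
ρ-cycle length = 6 (tail of 2 descent steps not counted)

6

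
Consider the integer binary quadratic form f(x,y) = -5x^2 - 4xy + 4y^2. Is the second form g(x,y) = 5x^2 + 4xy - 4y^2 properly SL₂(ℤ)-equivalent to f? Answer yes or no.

D₁ = 96, D₂ = 96
river cycle of f (length 4): (4, 4, -5), (-5, 6, 3), (3, 6, -5), (-5, 4, 4)
river cycle of g (length 4): (-4, 4, 5), (5, 6, -3), (-3, 6, 5), (5, 4, -4)
cycles differ ⇒ inequivalent

no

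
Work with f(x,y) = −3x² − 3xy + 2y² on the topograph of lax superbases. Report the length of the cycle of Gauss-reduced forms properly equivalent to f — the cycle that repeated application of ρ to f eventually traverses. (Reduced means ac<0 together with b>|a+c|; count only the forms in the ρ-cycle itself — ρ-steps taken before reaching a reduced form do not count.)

D = 33, ⌊√D⌋ = 5
descent: ρ → (2,3,-3)  [lands on river]
river: ρ → (-3,3,2)
river: ρ → (2,5,-1)
river: ρ → (-1,5,2)
ρ-cycle length = 4 (tail of 1 descent step not counted)

4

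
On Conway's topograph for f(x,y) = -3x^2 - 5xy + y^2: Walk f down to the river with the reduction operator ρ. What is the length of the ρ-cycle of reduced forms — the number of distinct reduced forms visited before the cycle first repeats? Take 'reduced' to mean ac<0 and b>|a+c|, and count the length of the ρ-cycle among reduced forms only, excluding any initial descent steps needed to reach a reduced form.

D = 37, ⌊√D⌋ = 6
descent: ρ → (1,5,-3)  [lands on river]
river: ρ → (-3,1,3)
river: ρ → (3,5,-1)
river: ρ → (-1,5,3)
river: ρ → (3,1,-3)
river: ρ → (-3,5,1)
ρ-cycle length = 6 (tail of 1 descent step not counted)

6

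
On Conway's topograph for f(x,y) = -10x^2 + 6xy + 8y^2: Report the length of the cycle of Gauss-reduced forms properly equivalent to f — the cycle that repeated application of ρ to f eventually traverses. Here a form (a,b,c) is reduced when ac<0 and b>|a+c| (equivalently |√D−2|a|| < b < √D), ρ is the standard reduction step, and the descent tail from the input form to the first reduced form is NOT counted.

D = 356, ⌊√D⌋ = 18
river: ρ → (8,10,-8)
river: ρ → (-8,6,10)
river: ρ → (10,14,-4)
river: ρ → (-4,18,2)
river: ρ → (2,18,-4)
river: ρ → (-4,14,10)
river: ρ → (10,6,-8)
river: ρ → (-8,10,8)
river: ρ → (8,6,-10)
river: ρ → (-10,14,4)
river: ρ → (4,18,-2)
river: ρ → (-2,18,4)
river: ρ → (4,14,-10)
river: ρ → (-10,6,8)
ρ-cycle length = 14 (tail of 0 descent steps not counted)

14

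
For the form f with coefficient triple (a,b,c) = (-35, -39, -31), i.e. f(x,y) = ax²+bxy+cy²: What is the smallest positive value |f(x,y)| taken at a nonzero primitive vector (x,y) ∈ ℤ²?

translate: b→-31 (≡39 mod 70), so (35,39,31)→(35,-31,27)
flip: (35,-31,27)→(27,31,35)
translate: b→-23 (≡31 mod 54), so (27,31,35)→(27,-23,31)
reduced (well bottom): (27,-23,31) with a≤c, −a<b≤a
well minimum |f| = |-27| = 27 (negative-definite)

27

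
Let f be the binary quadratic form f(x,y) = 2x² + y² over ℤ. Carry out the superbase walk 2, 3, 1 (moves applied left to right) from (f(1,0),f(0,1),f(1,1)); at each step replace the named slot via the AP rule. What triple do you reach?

start (2,1,3) = (f(1,0),f(0,1),f(1,1))
replace slot 2: 2·(2+3) − 1 = 9 → (2,9,3)
replace slot 3: 2·(2+9) − 3 = 19 → (2,9,19)
replace slot 1: 2·(9+19) − 2 = 54 → (54,9,19)

54,9,19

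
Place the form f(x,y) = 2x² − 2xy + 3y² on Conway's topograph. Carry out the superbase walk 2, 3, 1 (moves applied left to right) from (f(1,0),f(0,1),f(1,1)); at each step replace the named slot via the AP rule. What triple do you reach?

start (2,3,3) = (f(1,0),f(0,1),f(1,1))
replace slot 2: 2·(2+3) − 3 = 7 → (2,7,3)
replace slot 3: 2·(2+7) − 3 = 15 → (2,7,15)
replace slot 1: 2·(7+15) − 2 = 42 → (42,7,15)

42,7,15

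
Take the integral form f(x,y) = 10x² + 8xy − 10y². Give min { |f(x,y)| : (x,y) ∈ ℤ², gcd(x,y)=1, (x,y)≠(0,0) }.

river: ρ → (-10,12,8)
river: ρ → (8,20,-2)
river: ρ → (-2,20,8)
river: ρ → (8,12,-10)
river: ρ → (-10,8,10)
river: ρ → (10,12,-8)
river: ρ → (-8,20,2)
river: ρ → (2,20,-8)
river: ρ → (-8,12,10)
river: ρ → (10,8,-10)
closes: descent 0, river 10
min |a| on river = 2

2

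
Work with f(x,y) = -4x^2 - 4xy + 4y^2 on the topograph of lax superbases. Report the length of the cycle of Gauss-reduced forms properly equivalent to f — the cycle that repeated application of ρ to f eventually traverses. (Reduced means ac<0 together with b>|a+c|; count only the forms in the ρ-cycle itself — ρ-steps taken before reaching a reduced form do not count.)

D = 80, ⌊√D⌋ = 8
descent: ρ → (4,4,-4)  [lands on river]
river: ρ → (-4,4,4)
ρ-cycle length = 2 (tail of 1 descent step not counted)

2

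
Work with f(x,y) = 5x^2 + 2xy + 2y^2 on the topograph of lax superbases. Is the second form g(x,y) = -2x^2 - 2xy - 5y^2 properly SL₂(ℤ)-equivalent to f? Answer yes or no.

D₁ = -36, D₂ = -36
f: flip: (5,2,2)→(2,-2,5)
f: translate: b→2 (≡-2 mod 4), so (2,-2,5)→(2,2,5)
f: reduced (well bottom): (2,2,5) with a≤c, −a<b≤a
g is negative-definite; reduce −g:
−g: reduced (well bottom): (2,2,5) with a≤c, −a<b≤a
flip sign back: reduced form of g is (-2,-2,-5)
reduced forms (2, 2, 5) vs (-2, -2, -5) ⇒ inequivalent

no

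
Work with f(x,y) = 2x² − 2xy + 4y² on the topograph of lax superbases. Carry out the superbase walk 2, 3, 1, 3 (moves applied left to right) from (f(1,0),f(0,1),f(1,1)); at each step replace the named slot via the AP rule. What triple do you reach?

start (2,4,4) = (f(1,0),f(0,1),f(1,1))
replace slot 2: 2·(2+4) − 4 = 8 → (2,8,4)
replace slot 3: 2·(2+8) − 4 = 16 → (2,8,16)
replace slot 1: 2·(8+16) − 2 = 46 → (46,8,16)
replace slot 3: 2·(46+8) − 16 = 92 → (46,8,92)

46,8,92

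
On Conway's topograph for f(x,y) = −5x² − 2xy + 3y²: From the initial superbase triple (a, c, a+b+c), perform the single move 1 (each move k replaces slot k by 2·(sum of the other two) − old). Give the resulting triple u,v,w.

start (-5,3,-4) = (f(1,0),f(0,1),f(1,1))
replace slot 1: 2·(3+(-4)) − (-5) = 3 → (3,3,-4)

3,3,-4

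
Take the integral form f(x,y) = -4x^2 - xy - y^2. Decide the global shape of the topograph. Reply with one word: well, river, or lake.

D = b²−4ac = (-1)² − 4·(-4)·(-1) = -15
D < 0 ⇒ definite ⇒ every region one sign ⇒ single well

well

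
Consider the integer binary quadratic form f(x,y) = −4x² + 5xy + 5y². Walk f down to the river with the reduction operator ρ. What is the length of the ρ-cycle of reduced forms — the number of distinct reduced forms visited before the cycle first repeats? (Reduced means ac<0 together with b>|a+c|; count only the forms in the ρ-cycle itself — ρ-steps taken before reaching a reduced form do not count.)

D = 105, ⌊√D⌋ = 10
river: ρ → (5,5,-4)
river: ρ → (-4,3,6)
river: ρ → (6,9,-1)
river: ρ → (-1,9,6)
river: ρ → (6,3,-4)
river: ρ → (-4,5,5)
ρ-cycle length = 6 (tail of 0 descent steps not counted)

6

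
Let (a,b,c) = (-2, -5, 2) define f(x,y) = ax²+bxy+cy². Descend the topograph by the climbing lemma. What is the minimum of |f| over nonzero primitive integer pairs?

descent: ρ → (2,5,-2)  [lands on river]
river: ρ → (-2,3,4)
river: ρ → (4,5,-1)
river: ρ → (-1,5,4)
river: ρ → (4,3,-2)
river: ρ → (-2,5,2)
river: ρ → (2,3,-4)
river: ρ → (-4,5,1)
river: ρ → (1,5,-4)
river: ρ → (-4,3,2)
closes: descent 1, river 10
min |a| on river = 1

1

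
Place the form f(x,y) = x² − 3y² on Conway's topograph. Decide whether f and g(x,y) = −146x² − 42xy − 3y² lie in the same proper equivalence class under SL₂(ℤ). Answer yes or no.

D₁ = 12, D₂ = 12
river cycle of f (length 2): (1, 2, -2), (-2, 2, 1)
river cycle of g (length 2): (1, 2, -2), (-2, 2, 1)
cycles coincide ⇒ equivalent

yes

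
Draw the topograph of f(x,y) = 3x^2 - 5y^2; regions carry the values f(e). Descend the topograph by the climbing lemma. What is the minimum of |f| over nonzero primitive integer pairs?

descent: ρ → (-5,0,3)
descent: ρ → (3,6,-2)  [lands on river]
river: ρ → (-2,6,3)
closes: descent 2, river 2
min |a| on river = 2

2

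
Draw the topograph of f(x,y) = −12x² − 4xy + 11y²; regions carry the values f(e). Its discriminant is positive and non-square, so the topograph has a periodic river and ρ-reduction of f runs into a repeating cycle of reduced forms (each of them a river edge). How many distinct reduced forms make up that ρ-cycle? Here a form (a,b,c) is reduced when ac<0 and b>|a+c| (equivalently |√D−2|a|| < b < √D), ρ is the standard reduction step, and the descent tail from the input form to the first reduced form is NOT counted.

D = 544, ⌊√D⌋ = 23
descent: ρ → (11,4,-12)  [lands on river]
river: ρ → (-12,20,3)
river: ρ → (3,22,-5)
river: ρ → (-5,18,11)
ρ-cycle length = 4 (tail of 1 descent step not counted)

4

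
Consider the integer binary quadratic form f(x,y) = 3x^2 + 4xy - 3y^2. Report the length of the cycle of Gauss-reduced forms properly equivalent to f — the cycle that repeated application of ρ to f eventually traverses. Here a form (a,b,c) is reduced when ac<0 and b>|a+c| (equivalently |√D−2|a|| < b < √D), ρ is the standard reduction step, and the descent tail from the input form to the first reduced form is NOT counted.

D = 52, ⌊√D⌋ = 7
river: ρ → (-3,2,4)
river: ρ → (4,6,-1)
river: ρ → (-1,6,4)
river: ρ → (4,2,-3)
river: ρ → (-3,4,3)
river: ρ → (3,2,-4)
river: ρ → (-4,6,1)
river: ρ → (1,6,-4)
river: ρ → (-4,2,3)
river: ρ → (3,4,-3)
ρ-cycle length = 10 (tail of 0 descent steps not counted)

10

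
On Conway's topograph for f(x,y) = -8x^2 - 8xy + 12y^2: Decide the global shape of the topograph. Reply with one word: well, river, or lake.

D = b²−4ac = (-8)² − 4·(-8)·12 = 448
D > 0 non-square ⇒ indefinite ⇒ periodic river

river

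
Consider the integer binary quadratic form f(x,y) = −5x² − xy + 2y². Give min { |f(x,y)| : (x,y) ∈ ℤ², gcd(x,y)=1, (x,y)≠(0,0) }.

descent: ρ → (2,5,-2)  [lands on river]
river: ρ → (-2,3,4)
river: ρ → (4,5,-1)
river: ρ → (-1,5,4)
river: ρ → (4,3,-2)
river: ρ → (-2,5,2)
river: ρ → (2,3,-4)
river: ρ → (-4,5,1)
river: ρ → (1,5,-4)
river: ρ → (-4,3,2)
closes: descent 1, river 10
min |a| on river = 1

1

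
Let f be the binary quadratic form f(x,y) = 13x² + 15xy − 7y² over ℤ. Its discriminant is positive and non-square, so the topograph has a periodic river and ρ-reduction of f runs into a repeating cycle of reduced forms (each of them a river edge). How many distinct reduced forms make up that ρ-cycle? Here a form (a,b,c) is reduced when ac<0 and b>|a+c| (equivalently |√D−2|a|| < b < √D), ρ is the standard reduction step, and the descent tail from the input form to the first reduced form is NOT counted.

D = 589, ⌊√D⌋ = 24
river: ρ → (-7,13,15)
river: ρ → (15,17,-5)
river: ρ → (-5,23,3)
river: ρ → (3,19,-19)
river: ρ → (-19,19,3)
river: ρ → (3,23,-5)
river: ρ → (-5,17,15)
river: ρ → (15,13,-7)
river: ρ → (-7,15,13)
river: ρ → (13,11,-9)
river: ρ → (-9,7,15)
river: ρ → (15,23,-1)
river: ρ → (-1,23,15)
river: ρ → (15,7,-9)
river: ρ → (-9,11,13)
river: ρ → (13,15,-7)
ρ-cycle length = 16 (tail of 0 descent steps not counted)

16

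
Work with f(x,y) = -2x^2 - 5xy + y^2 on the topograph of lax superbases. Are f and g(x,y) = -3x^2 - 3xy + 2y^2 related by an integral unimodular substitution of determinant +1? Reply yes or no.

D₁ = 33, D₂ = 33
river cycle of f (length 4): (1, 5, -2), (-2, 3, 3), (3, 3, -2), (-2, 5, 1)
river cycle of g (length 4): (2, 3, -3), (-3, 3, 2), (2, 5, -1), (-1, 5, 2)
cycles differ ⇒ inequivalent

no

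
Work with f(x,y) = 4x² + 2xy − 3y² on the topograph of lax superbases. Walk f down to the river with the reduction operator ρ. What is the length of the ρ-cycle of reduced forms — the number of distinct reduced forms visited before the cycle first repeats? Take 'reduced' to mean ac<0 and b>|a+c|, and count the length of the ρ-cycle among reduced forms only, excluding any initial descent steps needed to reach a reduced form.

D = 52, ⌊√D⌋ = 7
river: ρ → (-3,4,3)
river: ρ → (3,2,-4)
river: ρ → (-4,6,1)
river: ρ → (1,6,-4)
river: ρ → (-4,2,3)
river: ρ → (3,4,-3)
river: ρ → (-3,2,4)
river: ρ → (4,6,-1)
river: ρ → (-1,6,4)
river: ρ → (4,2,-3)
ρ-cycle length = 10 (tail of 0 descent steps not counted)

10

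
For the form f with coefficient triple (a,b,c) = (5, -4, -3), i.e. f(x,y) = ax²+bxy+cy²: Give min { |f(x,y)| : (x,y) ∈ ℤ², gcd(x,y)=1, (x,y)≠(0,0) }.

descent: ρ → (-3,4,5)  [lands on river]
river: ρ → (5,6,-2)
river: ρ → (-2,6,5)
river: ρ → (5,4,-3)
river: ρ → (-3,8,1)
river: ρ → (1,8,-3)
closes: descent 1, river 6
min |a| on river = 1

1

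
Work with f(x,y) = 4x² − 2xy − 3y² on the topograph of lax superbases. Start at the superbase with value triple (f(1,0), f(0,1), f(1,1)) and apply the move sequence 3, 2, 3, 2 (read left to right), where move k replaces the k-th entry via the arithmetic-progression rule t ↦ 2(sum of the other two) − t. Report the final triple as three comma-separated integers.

start (4,-3,-1) = (f(1,0),f(0,1),f(1,1))
replace slot 3: 2·(4+(-3)) − (-1) = 3 → (4,-3,3)
replace slot 2: 2·(4+3) − (-3) = 17 → (4,17,3)
replace slot 3: 2·(4+17) − 3 = 39 → (4,17,39)
replace slot 2: 2·(4+39) − 17 = 69 → (4,69,39)

4,69,39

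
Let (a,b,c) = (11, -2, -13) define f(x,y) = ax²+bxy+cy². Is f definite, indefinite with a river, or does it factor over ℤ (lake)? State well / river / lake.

D = b²−4ac = (-2)² − 4·11·(-13) = 576
D = 24² is a perfect square ⇒ form factors over ℤ ⇒ lakes

lake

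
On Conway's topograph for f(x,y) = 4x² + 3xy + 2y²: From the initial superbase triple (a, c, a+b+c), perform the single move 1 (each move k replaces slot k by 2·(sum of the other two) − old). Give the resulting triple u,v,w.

start (4,2,9) = (f(1,0),f(0,1),f(1,1))
replace slot 1: 2·(2+9) − 4 = 18 → (18,2,9)

18,2,9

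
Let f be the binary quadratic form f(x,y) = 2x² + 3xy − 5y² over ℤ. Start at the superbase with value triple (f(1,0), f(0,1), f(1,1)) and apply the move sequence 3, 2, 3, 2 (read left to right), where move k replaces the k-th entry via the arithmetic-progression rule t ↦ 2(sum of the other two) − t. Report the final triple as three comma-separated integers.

start (2,-5,0) = (f(1,0),f(0,1),f(1,1))
replace slot 3: 2·(2+(-5)) − 0 = -6 → (2,-5,-6)
replace slot 2: 2·(2+(-6)) − (-5) = -3 → (2,-3,-6)
replace slot 3: 2·(2+(-3)) − (-6) = 4 → (2,-3,4)
replace slot 2: 2·(2+4) − (-3) = 15 → (2,15,4)

2,15,4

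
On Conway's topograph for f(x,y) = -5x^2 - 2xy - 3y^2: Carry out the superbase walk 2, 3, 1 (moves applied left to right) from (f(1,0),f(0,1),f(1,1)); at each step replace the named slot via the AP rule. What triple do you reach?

start (-5,-3,-10) = (f(1,0),f(0,1),f(1,1))
replace slot 2: 2·((-5)+(-10)) − (-3) = -27 → (-5,-27,-10)
replace slot 3: 2·((-5)+(-27)) − (-10) = -54 → (-5,-27,-54)
replace slot 1: 2·((-27)+(-54)) − (-5) = -157 → (-157,-27,-54)

-157,-27,-54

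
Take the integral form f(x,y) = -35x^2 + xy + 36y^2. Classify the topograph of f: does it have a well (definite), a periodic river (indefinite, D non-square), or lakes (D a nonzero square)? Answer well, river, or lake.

D = b²−4ac = 1² − 4·(-35)·36 = 5041
D = 71² is a perfect square ⇒ form factors over ℤ ⇒ lakes

lake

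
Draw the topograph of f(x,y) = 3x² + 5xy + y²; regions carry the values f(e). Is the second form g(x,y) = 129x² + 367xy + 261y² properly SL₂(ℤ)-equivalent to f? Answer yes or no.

D₁ = 13, D₂ = 13
river cycle of f (length 2): (1, 3, -1), (-1, 3, 1)
river cycle of g (length 2): (-1, 3, 1), (1, 3, -1)
cycles coincide ⇒ equivalent

yes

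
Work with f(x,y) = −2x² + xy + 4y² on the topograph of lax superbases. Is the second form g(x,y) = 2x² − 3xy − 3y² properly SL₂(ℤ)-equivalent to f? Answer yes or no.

D₁ = 33, D₂ = 33
river cycle of f (length 4): (-2, 5, 1), (1, 5, -2), (-2, 3, 3), (3, 3, -2)
river cycle of g (length 4): (-3, 3, 2), (2, 5, -1), (-1, 5, 2), (2, 3, -3)
cycles differ ⇒ inequivalent

no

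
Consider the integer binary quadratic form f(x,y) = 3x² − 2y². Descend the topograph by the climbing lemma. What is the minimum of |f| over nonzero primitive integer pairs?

descent: ρ → (-2,4,1)  [lands on river]
river: ρ → (1,4,-2)
closes: descent 1, river 2
min |a| on river = 1

1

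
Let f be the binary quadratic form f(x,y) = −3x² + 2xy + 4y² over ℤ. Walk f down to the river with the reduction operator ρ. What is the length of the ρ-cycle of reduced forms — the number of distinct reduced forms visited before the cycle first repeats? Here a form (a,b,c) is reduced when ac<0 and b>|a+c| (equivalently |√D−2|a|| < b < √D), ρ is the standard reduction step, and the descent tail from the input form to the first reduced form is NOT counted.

D = 52, ⌊√D⌋ = 7
river: ρ → (4,6,-1)
river: ρ → (-1,6,4)
river: ρ → (4,2,-3)
river: ρ → (-3,4,3)
river: ρ → (3,2,-4)
river: ρ → (-4,6,1)
river: ρ → (1,6,-4)
river: ρ → (-4,2,3)
river: ρ → (3,4,-3)
river: ρ → (-3,2,4)
ρ-cycle length = 10 (tail of 0 descent steps not counted)

10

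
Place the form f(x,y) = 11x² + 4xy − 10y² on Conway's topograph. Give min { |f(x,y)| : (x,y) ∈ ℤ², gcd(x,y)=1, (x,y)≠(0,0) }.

river: ρ → (-10,16,5)
river: ρ → (5,14,-13)
river: ρ → (-13,12,6)
river: ρ → (6,12,-13)
river: ρ → (-13,14,5)
river: ρ → (5,16,-10)
river: ρ → (-10,4,11)
river: ρ → (11,18,-3)
river: ρ → (-3,18,11)
river: ρ → (11,4,-10)
closes: descent 0, river 10
min |a| on river = 3

3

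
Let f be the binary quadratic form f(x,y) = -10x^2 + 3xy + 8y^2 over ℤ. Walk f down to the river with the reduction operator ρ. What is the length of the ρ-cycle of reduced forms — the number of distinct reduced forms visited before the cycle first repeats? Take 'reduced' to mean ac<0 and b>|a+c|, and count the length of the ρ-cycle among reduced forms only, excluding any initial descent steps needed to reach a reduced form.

D = 329, ⌊√D⌋ = 18
river: ρ → (8,13,-5)
river: ρ → (-5,17,2)
river: ρ → (2,15,-13)
river: ρ → (-13,11,4)
river: ρ → (4,13,-10)
river: ρ → (-10,7,7)
river: ρ → (7,7,-10)
river: ρ → (-10,13,4)
river: ρ → (4,11,-13)
river: ρ → (-13,15,2)
river: ρ → (2,17,-5)
river: ρ → (-5,13,8)
river: ρ → (8,3,-10)
river: ρ → (-10,17,1)
river: ρ → (1,17,-10)
river: ρ → (-10,3,8)
ρ-cycle length = 16 (tail of 0 descent steps not counted)

16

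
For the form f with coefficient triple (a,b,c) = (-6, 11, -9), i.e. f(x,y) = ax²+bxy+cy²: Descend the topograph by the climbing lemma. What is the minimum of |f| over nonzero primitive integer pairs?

translate: b→1 (≡-11 mod 12), so (6,-11,9)→(6,1,4)
flip: (6,1,4)→(4,-1,6)
reduced (well bottom): (4,-1,6) with a≤c, −a<b≤a
well minimum |f| = |-4| = 4 (negative-definite)

4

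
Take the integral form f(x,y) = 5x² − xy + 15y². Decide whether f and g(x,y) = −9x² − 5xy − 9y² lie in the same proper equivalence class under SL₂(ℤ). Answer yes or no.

D₁ = -299, D₂ = -299
f: reduced (well bottom): (5,-1,15) with a≤c, −a<b≤a
g is negative-definite; reduce −g:
−g: reduced (well bottom): (9,5,9) with a≤c, −a<b≤a
flip sign back: reduced form of g is (-9,-5,-9)
reduced forms (5, -1, 15) vs (-9, -5, -9) ⇒ inequivalent

no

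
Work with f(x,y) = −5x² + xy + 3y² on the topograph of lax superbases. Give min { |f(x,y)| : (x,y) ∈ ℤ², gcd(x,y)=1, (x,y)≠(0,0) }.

descent: ρ → (3,5,-3)  [lands on river]
river: ρ → (-3,7,1)
river: ρ → (1,7,-3)
river: ρ → (-3,5,3)
river: ρ → (3,7,-1)
river: ρ → (-1,7,3)
closes: descent 1, river 6
min |a| on river = 1

1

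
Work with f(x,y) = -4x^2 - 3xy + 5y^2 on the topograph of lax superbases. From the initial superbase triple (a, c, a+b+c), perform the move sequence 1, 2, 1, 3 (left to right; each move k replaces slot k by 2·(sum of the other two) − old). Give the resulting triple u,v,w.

start (-4,5,-2) = (f(1,0),f(0,1),f(1,1))
replace slot 1: 2·(5+(-2)) − (-4) = 10 → (10,5,-2)
replace slot 2: 2·(10+(-2)) − 5 = 11 → (10,11,-2)
replace slot 1: 2·(11+(-2)) − 10 = 8 → (8,11,-2)
replace slot 3: 2·(8+11) − (-2) = 40 → (8,11,40)

8,11,40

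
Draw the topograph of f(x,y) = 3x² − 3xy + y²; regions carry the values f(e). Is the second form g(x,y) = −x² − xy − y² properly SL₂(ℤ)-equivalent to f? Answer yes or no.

D₁ = -3, D₂ = -3
f: translate: b→3 (≡-3 mod 6), so (3,-3,1)→(3,3,1)
f: flip: (3,3,1)→(1,-3,3)
f: translate: b→1 (≡-3 mod 2), so (1,-3,3)→(1,1,1)
f: reduced (well bottom): (1,1,1) with a≤c, −a<b≤a
g is negative-definite; reduce −g:
−g: reduced (well bottom): (1,1,1) with a≤c, −a<b≤a
flip sign back: reduced form of g is (-1,-1,-1)
reduced forms (1, 1, 1) vs (-1, -1, -1) ⇒ inequivalent

no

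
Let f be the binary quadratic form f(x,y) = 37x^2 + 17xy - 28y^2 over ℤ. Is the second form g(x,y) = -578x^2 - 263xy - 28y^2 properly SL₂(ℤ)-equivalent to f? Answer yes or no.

D₁ = 4433, D₂ = 4433
river cycle of f (length 28): (-28, 39, 26), (26, 65, -2), (-2, 63, 58), (58, 53, -7), (-7, 59, 34), (34, 9, -32), (-32, 55, 11), (11, 55, -32), (-32, 9, 34), (34, 59, -7), … (18 more)
river cycle of g (length 28): (-28, 39, 26), (26, 65, -2), (-2, 63, 58), (58, 53, -7), (-7, 59, 34), (34, 9, -32), (-32, 55, 11), (11, 55, -32), (-32, 9, 34), (34, 59, -7), … (18 more)
cycles coincide ⇒ equivalent

yes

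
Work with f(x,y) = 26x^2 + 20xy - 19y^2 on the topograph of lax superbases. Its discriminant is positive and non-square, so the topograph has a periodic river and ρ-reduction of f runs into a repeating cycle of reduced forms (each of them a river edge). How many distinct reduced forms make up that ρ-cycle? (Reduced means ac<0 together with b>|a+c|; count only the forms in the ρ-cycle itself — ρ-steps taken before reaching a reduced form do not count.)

D = 2376, ⌊√D⌋ = 48
river: ρ → (-19,18,27)
river: ρ → (27,36,-10)
river: ρ → (-10,44,11)
river: ρ → (11,44,-10)
river: ρ → (-10,36,27)
river: ρ → (27,18,-19)
river: ρ → (-19,20,26)
river: ρ → (26,32,-13)
river: ρ → (-13,46,5)
river: ρ → (5,44,-22)
river: ρ → (-22,44,5)
river: ρ → (5,46,-13)
river: ρ → (-13,32,26)
river: ρ → (26,20,-19)
ρ-cycle length = 14 (tail of 0 descent steps not counted)

14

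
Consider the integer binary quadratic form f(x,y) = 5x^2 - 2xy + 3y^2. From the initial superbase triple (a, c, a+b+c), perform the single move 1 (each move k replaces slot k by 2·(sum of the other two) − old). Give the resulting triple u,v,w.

start (5,3,6) = (f(1,0),f(0,1),f(1,1))
replace slot 1: 2·(3+6) − 5 = 13 → (13,3,6)

13,3,6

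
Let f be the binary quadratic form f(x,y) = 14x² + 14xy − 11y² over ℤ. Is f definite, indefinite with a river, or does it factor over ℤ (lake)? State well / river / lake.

D = b²−4ac = 14² − 4·14·(-11) = 812
D > 0 non-square ⇒ indefinite ⇒ periodic river

river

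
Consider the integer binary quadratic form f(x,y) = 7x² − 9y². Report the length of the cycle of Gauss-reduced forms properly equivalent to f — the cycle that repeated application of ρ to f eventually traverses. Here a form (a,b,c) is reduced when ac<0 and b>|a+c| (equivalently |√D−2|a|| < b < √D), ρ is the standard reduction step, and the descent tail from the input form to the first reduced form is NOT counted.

D = 252, ⌊√D⌋ = 15
descent: ρ → (-9,0,7)
descent: ρ → (7,14,-2)  [lands on river]
river: ρ → (-2,14,7)
ρ-cycle length = 2 (tail of 2 descent steps not counted)

2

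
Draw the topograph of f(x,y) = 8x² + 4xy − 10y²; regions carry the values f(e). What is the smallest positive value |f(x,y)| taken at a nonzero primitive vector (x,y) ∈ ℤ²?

river: ρ → (-10,16,2)
river: ρ → (2,16,-10)
river: ρ → (-10,4,8)
river: ρ → (8,12,-6)
river: ρ → (-6,12,8)
river: ρ → (8,4,-10)
closes: descent 0, river 6
min |a| on river = 2

2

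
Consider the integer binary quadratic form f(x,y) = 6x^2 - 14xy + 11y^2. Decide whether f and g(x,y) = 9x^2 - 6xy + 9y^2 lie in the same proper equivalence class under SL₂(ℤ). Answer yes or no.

D₁ = -68, D₂ = -288
discriminants differ ⇒ not SL₂(ℤ)-equivalent

no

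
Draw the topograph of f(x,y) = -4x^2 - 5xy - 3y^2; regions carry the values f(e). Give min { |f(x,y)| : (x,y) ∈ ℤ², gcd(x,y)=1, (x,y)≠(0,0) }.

translate: b→-3 (≡5 mod 8), so (4,5,3)→(4,-3,2)
flip: (4,-3,2)→(2,3,4)
translate: b→-1 (≡3 mod 4), so (2,3,4)→(2,-1,3)
reduced (well bottom): (2,-1,3) with a≤c, −a<b≤a
well minimum |f| = |-2| = 2 (negative-definite)

2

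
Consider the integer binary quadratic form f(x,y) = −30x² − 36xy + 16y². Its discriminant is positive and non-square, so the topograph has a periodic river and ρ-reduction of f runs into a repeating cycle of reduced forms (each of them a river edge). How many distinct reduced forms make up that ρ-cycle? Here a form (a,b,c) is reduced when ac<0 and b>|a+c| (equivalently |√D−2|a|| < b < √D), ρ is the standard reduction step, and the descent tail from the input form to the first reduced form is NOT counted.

D = 3216, ⌊√D⌋ = 56
descent: ρ → (16,36,-30)  [lands on river]
river: ρ → (-30,24,22)
river: ρ → (22,20,-32)
river: ρ → (-32,44,10)
river: ρ → (10,56,-2)
river: ρ → (-2,56,10)
river: ρ → (10,44,-32)
river: ρ → (-32,20,22)
river: ρ → (22,24,-30)
river: ρ → (-30,36,16)
river: ρ → (16,28,-38)
river: ρ → (-38,48,6)
river: ρ → (6,48,-38)
river: ρ → (-38,28,16)
ρ-cycle length = 14 (tail of 1 descent step not counted)

14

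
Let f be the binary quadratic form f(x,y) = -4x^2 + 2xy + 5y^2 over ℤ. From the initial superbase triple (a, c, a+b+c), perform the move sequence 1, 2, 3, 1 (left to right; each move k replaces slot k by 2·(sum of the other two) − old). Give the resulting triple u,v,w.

start (-4,5,3) = (f(1,0),f(0,1),f(1,1))
replace slot 1: 2·(5+3) − (-4) = 20 → (20,5,3)
replace slot 2: 2·(20+3) − 5 = 41 → (20,41,3)
replace slot 3: 2·(20+41) − 3 = 119 → (20,41,119)
replace slot 1: 2·(41+119) − 20 = 300 → (300,41,119)

300,41,119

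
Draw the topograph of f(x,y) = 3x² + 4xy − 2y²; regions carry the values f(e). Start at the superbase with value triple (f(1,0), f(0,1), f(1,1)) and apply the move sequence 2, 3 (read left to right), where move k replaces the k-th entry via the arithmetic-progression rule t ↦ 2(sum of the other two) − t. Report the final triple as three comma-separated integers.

start (3,-2,5) = (f(1,0),f(0,1),f(1,1))
replace slot 2: 2·(3+5) − (-2) = 18 → (3,18,5)
replace slot 3: 2·(3+18) − 5 = 37 → (3,18,37)

3,18,37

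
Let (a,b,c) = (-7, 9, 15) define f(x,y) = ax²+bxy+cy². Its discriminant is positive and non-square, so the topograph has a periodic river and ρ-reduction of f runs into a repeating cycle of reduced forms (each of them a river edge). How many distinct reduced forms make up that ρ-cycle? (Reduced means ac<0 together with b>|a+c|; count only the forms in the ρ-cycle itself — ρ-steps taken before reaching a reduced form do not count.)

D = 501, ⌊√D⌋ = 22
river: ρ → (15,21,-1)
river: ρ → (-1,21,15)
river: ρ → (15,9,-7)
river: ρ → (-7,19,5)
river: ρ → (5,21,-3)
river: ρ → (-3,21,5)
river: ρ → (5,19,-7)
river: ρ → (-7,9,15)
ρ-cycle length = 8 (tail of 0 descent steps not counted)

8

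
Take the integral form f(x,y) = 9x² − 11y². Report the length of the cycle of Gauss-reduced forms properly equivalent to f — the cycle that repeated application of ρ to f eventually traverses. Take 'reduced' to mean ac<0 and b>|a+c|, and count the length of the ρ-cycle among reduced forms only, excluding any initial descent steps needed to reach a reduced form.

D = 396, ⌊√D⌋ = 19
descent: ρ → (-11,0,9)
descent: ρ → (9,18,-2)  [lands on river]
river: ρ → (-2,18,9)
ρ-cycle length = 2 (tail of 2 descent steps not counted)

2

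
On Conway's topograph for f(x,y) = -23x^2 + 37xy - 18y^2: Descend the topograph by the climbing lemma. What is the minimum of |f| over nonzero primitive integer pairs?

translate: b→9 (≡-37 mod 46), so (23,-37,18)→(23,9,4)
flip: (23,9,4)→(4,-9,23)
translate: b→-1 (≡-9 mod 8), so (4,-9,23)→(4,-1,18)
reduced (well bottom): (4,-1,18) with a≤c, −a<b≤a
well minimum |f| = |-4| = 4 (negative-definite)

4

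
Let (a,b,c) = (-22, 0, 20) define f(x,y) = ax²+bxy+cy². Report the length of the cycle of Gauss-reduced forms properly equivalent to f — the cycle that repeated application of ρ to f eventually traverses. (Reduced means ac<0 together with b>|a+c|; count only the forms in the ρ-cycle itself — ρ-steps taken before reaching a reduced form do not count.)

D = 1760, ⌊√D⌋ = 41
descent: ρ → (20,40,-2)  [lands on river]
river: ρ → (-2,40,20)
ρ-cycle length = 2 (tail of 1 descent step not counted)

2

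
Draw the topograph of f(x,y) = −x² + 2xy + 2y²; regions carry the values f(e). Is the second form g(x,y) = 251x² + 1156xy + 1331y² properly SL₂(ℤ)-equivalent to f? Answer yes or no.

D₁ = 12, D₂ = 12
river cycle of f (length 2): (2, 2, -1), (-1, 2, 2)
river cycle of g (length 2): (2, 2, -1), (-1, 2, 2)
cycles coincide ⇒ equivalent

yes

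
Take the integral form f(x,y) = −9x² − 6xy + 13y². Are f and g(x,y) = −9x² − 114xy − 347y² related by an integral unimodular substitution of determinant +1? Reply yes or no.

D₁ = 504, D₂ = 504
river cycle of f (length 10): (13, 6, -9), (-9, 12, 10), (10, 8, -11), (-11, 14, 7), (7, 14, -11), (-11, 8, 10), (10, 12, -9), (-9, 6, 13), (13, 20, -2), (-2, 20, 13)
river cycle of g (length 10): (-9, 12, 10), (10, 8, -11), (-11, 14, 7), (7, 14, -11), (-11, 8, 10), (10, 12, -9), (-9, 6, 13), (13, 20, -2), (-2, 20, 13), (13, 6, -9)
cycles coincide ⇒ equivalent

yes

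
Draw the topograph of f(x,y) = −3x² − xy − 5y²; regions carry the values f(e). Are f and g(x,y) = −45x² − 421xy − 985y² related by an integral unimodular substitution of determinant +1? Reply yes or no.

D₁ = -59, D₂ = -59
f is negative-definite; reduce −f:
−f: reduced (well bottom): (3,1,5) with a≤c, −a<b≤a
flip sign back: reduced form of f is (-3,-1,-5)
g is negative-definite; reduce −g:
−g: translate: b→-29 (≡421 mod 90), so (45,421,985)→(45,-29,5)
−g: flip: (45,-29,5)→(5,29,45)
−g: translate: b→-1 (≡29 mod 10), so (5,29,45)→(5,-1,3)
−g: flip: (5,-1,3)→(3,1,5)
−g: reduced (well bottom): (3,1,5) with a≤c, −a<b≤a
flip sign back: reduced form of g is (-3,-1,-5)
reduced forms (-3, -1, -5) vs (-3, -1, -5) ⇒ equivalent

yes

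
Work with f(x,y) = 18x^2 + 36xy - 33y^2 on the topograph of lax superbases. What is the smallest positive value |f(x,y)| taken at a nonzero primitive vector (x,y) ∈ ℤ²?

river: ρ → (-33,30,21)
river: ρ → (21,54,-9)
river: ρ → (-9,54,21)
river: ρ → (21,30,-33)
river: ρ → (-33,36,18)
river: ρ → (18,36,-33)
closes: descent 0, river 6
min |a| on river = 9

9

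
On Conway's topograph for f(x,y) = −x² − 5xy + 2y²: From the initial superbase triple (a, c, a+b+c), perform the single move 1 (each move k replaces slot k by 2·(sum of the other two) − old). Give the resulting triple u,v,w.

start (-1,2,-4) = (f(1,0),f(0,1),f(1,1))
replace slot 1: 2·(2+(-4)) − (-1) = -3 → (-3,2,-4)

-3,2,-4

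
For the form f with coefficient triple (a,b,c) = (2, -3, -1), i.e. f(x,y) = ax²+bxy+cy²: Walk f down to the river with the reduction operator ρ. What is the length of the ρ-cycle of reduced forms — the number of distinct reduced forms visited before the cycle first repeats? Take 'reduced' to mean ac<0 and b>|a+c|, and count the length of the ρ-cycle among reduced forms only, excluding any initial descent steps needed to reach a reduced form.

D = 17, ⌊√D⌋ = 4
descent: ρ → (-1,3,2)  [lands on river]
river: ρ → (2,1,-2)
river: ρ → (-2,3,1)
river: ρ → (1,3,-2)
river: ρ → (-2,1,2)
river: ρ → (2,3,-1)
ρ-cycle length = 6 (tail of 1 descent step not counted)

6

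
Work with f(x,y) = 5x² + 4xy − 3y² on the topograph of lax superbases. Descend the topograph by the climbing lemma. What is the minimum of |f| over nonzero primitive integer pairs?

river: ρ → (-3,8,1)
river: ρ → (1,8,-3)
river: ρ → (-3,4,5)
river: ρ → (5,6,-2)
river: ρ → (-2,6,5)
river: ρ → (5,4,-3)
closes: descent 0, river 6
min |a| on river = 1

1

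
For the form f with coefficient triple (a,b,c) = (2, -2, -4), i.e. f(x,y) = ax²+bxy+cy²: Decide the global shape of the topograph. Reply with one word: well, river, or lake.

D = b²−4ac = (-2)² − 4·2·(-4) = 36
D = 6² is a perfect square ⇒ form factors over ℤ ⇒ lakes

lake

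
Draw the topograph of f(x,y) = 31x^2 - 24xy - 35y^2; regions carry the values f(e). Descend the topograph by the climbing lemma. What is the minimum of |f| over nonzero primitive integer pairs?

descent: ρ → (-35,24,31)  [lands on river]
river: ρ → (31,38,-28)
river: ρ → (-28,18,41)
river: ρ → (41,64,-5)
river: ρ → (-5,66,28)
river: ρ → (28,46,-25)
river: ρ → (-25,54,20)
river: ρ → (20,66,-7)
river: ρ → (-7,60,47)
river: ρ → (47,34,-20)
river: ρ → (-20,46,35)
river: ρ → (35,24,-31)
river: ρ → (-31,38,28)
river: ρ → (28,18,-41)
river: ρ → (-41,64,5)
river: ρ → (5,66,-28)
river: ρ → (-28,46,25)
river: ρ → (25,54,-20)
river: ρ → (-20,66,7)
river: ρ → (7,60,-47)
river: ρ → (-47,34,20)
river: ρ → (20,46,-35)
closes: descent 1, river 22
min |a| on river = 5

5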